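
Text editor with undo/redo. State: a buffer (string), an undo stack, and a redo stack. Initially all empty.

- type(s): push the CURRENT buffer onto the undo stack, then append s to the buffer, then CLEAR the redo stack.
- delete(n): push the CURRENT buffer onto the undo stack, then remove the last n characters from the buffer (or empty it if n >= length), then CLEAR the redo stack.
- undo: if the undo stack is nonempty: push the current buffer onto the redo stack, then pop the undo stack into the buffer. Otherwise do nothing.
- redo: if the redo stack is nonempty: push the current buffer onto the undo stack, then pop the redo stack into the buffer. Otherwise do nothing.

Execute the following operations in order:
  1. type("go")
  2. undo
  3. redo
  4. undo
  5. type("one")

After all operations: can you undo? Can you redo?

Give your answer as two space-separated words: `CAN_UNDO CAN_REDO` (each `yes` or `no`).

After op 1 (type): buf='go' undo_depth=1 redo_depth=0
After op 2 (undo): buf='(empty)' undo_depth=0 redo_depth=1
After op 3 (redo): buf='go' undo_depth=1 redo_depth=0
After op 4 (undo): buf='(empty)' undo_depth=0 redo_depth=1
After op 5 (type): buf='one' undo_depth=1 redo_depth=0

Answer: yes no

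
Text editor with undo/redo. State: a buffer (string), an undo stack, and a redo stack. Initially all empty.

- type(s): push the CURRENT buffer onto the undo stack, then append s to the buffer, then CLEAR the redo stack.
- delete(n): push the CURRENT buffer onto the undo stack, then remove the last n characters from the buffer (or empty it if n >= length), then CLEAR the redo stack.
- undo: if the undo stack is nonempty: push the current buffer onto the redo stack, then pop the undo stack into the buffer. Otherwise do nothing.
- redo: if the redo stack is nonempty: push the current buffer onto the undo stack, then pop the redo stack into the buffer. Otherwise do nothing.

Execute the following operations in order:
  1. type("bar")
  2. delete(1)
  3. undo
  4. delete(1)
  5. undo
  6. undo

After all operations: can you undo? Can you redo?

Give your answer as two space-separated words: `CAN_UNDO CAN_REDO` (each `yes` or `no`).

Answer: no yes

Derivation:
After op 1 (type): buf='bar' undo_depth=1 redo_depth=0
After op 2 (delete): buf='ba' undo_depth=2 redo_depth=0
After op 3 (undo): buf='bar' undo_depth=1 redo_depth=1
After op 4 (delete): buf='ba' undo_depth=2 redo_depth=0
After op 5 (undo): buf='bar' undo_depth=1 redo_depth=1
After op 6 (undo): buf='(empty)' undo_depth=0 redo_depth=2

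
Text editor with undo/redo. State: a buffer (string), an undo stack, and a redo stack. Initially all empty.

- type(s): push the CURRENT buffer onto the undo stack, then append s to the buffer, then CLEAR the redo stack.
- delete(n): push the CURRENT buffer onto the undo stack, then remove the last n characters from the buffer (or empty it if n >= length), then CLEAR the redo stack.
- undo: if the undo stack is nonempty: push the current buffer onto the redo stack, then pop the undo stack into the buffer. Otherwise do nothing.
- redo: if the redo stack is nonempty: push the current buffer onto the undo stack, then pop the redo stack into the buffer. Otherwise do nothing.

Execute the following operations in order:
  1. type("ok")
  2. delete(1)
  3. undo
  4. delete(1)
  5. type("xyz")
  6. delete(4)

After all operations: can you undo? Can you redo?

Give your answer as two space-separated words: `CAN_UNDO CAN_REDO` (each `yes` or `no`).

Answer: yes no

Derivation:
After op 1 (type): buf='ok' undo_depth=1 redo_depth=0
After op 2 (delete): buf='o' undo_depth=2 redo_depth=0
After op 3 (undo): buf='ok' undo_depth=1 redo_depth=1
After op 4 (delete): buf='o' undo_depth=2 redo_depth=0
After op 5 (type): buf='oxyz' undo_depth=3 redo_depth=0
After op 6 (delete): buf='(empty)' undo_depth=4 redo_depth=0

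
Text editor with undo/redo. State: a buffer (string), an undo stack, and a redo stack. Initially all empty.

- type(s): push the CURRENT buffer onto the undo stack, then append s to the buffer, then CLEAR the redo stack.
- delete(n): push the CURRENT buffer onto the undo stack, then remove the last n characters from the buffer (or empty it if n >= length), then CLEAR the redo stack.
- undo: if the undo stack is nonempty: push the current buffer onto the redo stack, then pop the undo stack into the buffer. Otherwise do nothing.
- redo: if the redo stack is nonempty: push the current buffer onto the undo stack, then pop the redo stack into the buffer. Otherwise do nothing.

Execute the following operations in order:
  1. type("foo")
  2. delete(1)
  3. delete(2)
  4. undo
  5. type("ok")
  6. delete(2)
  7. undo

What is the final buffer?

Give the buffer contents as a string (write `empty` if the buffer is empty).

Answer: fook

Derivation:
After op 1 (type): buf='foo' undo_depth=1 redo_depth=0
After op 2 (delete): buf='fo' undo_depth=2 redo_depth=0
After op 3 (delete): buf='(empty)' undo_depth=3 redo_depth=0
After op 4 (undo): buf='fo' undo_depth=2 redo_depth=1
After op 5 (type): buf='fook' undo_depth=3 redo_depth=0
After op 6 (delete): buf='fo' undo_depth=4 redo_depth=0
After op 7 (undo): buf='fook' undo_depth=3 redo_depth=1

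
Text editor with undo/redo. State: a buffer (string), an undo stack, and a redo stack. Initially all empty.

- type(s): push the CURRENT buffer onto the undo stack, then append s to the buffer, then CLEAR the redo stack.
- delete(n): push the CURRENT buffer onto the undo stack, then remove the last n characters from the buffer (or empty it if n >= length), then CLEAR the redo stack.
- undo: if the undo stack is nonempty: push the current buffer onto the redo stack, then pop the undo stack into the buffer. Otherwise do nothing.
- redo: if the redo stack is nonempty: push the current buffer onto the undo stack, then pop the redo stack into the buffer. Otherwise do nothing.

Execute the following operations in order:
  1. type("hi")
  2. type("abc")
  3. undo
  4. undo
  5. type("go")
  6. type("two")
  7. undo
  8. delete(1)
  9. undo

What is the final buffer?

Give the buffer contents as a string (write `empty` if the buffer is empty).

Answer: go

Derivation:
After op 1 (type): buf='hi' undo_depth=1 redo_depth=0
After op 2 (type): buf='hiabc' undo_depth=2 redo_depth=0
After op 3 (undo): buf='hi' undo_depth=1 redo_depth=1
After op 4 (undo): buf='(empty)' undo_depth=0 redo_depth=2
After op 5 (type): buf='go' undo_depth=1 redo_depth=0
After op 6 (type): buf='gotwo' undo_depth=2 redo_depth=0
After op 7 (undo): buf='go' undo_depth=1 redo_depth=1
After op 8 (delete): buf='g' undo_depth=2 redo_depth=0
After op 9 (undo): buf='go' undo_depth=1 redo_depth=1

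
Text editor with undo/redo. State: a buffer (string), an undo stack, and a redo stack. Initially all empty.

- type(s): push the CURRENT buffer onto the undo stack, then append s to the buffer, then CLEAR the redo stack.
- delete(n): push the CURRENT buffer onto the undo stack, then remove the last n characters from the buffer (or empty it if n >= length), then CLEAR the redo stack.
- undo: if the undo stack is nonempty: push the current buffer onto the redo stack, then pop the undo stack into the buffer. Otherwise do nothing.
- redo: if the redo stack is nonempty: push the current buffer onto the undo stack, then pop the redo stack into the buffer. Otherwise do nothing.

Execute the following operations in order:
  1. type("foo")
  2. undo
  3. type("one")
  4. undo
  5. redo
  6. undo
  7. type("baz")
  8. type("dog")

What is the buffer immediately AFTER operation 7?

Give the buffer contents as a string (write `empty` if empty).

After op 1 (type): buf='foo' undo_depth=1 redo_depth=0
After op 2 (undo): buf='(empty)' undo_depth=0 redo_depth=1
After op 3 (type): buf='one' undo_depth=1 redo_depth=0
After op 4 (undo): buf='(empty)' undo_depth=0 redo_depth=1
After op 5 (redo): buf='one' undo_depth=1 redo_depth=0
After op 6 (undo): buf='(empty)' undo_depth=0 redo_depth=1
After op 7 (type): buf='baz' undo_depth=1 redo_depth=0

Answer: baz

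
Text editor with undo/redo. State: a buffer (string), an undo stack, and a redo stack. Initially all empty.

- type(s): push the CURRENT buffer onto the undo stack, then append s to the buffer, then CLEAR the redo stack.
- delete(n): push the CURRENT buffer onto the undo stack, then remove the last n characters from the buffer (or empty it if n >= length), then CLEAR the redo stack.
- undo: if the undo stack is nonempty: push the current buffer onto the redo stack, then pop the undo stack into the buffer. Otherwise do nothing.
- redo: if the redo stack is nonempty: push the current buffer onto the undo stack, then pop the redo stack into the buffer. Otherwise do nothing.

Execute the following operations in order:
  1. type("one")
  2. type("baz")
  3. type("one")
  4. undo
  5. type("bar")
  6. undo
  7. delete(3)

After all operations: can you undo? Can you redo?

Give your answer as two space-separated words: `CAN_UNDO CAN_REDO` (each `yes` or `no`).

After op 1 (type): buf='one' undo_depth=1 redo_depth=0
After op 2 (type): buf='onebaz' undo_depth=2 redo_depth=0
After op 3 (type): buf='onebazone' undo_depth=3 redo_depth=0
After op 4 (undo): buf='onebaz' undo_depth=2 redo_depth=1
After op 5 (type): buf='onebazbar' undo_depth=3 redo_depth=0
After op 6 (undo): buf='onebaz' undo_depth=2 redo_depth=1
After op 7 (delete): buf='one' undo_depth=3 redo_depth=0

Answer: yes no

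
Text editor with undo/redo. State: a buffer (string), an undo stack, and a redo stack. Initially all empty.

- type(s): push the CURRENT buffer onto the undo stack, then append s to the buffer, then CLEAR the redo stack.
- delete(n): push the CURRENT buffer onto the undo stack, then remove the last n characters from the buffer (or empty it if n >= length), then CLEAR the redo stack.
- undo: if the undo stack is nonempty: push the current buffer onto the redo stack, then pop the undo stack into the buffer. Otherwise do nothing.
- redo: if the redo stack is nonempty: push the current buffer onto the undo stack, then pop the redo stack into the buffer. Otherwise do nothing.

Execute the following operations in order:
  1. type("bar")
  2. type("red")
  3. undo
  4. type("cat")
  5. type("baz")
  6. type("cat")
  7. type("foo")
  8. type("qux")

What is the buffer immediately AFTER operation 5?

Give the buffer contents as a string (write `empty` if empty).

After op 1 (type): buf='bar' undo_depth=1 redo_depth=0
After op 2 (type): buf='barred' undo_depth=2 redo_depth=0
After op 3 (undo): buf='bar' undo_depth=1 redo_depth=1
After op 4 (type): buf='barcat' undo_depth=2 redo_depth=0
After op 5 (type): buf='barcatbaz' undo_depth=3 redo_depth=0

Answer: barcatbaz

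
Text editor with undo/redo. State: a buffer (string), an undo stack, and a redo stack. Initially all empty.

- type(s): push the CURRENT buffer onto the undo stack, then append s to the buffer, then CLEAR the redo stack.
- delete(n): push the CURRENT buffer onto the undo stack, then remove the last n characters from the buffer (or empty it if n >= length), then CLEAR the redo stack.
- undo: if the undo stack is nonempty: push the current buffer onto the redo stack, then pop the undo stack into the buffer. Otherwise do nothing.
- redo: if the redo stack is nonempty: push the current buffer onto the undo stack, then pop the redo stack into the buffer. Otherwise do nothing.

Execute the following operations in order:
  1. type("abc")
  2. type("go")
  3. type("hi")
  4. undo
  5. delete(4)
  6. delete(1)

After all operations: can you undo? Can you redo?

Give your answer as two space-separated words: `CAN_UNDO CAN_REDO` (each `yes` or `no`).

After op 1 (type): buf='abc' undo_depth=1 redo_depth=0
After op 2 (type): buf='abcgo' undo_depth=2 redo_depth=0
After op 3 (type): buf='abcgohi' undo_depth=3 redo_depth=0
After op 4 (undo): buf='abcgo' undo_depth=2 redo_depth=1
After op 5 (delete): buf='a' undo_depth=3 redo_depth=0
After op 6 (delete): buf='(empty)' undo_depth=4 redo_depth=0

Answer: yes no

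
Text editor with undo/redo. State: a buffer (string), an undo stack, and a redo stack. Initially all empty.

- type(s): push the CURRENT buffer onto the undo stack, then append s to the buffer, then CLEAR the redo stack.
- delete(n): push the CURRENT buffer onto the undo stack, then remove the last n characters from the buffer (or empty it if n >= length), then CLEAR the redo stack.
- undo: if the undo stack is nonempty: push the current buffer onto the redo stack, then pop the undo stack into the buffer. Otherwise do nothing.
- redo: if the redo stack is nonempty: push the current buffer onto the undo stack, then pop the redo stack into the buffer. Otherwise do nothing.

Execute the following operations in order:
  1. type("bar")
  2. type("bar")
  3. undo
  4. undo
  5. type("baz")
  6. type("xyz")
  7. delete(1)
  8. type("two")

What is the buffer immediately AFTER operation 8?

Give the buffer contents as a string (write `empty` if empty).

Answer: bazxytwo

Derivation:
After op 1 (type): buf='bar' undo_depth=1 redo_depth=0
After op 2 (type): buf='barbar' undo_depth=2 redo_depth=0
After op 3 (undo): buf='bar' undo_depth=1 redo_depth=1
After op 4 (undo): buf='(empty)' undo_depth=0 redo_depth=2
After op 5 (type): buf='baz' undo_depth=1 redo_depth=0
After op 6 (type): buf='bazxyz' undo_depth=2 redo_depth=0
After op 7 (delete): buf='bazxy' undo_depth=3 redo_depth=0
After op 8 (type): buf='bazxytwo' undo_depth=4 redo_depth=0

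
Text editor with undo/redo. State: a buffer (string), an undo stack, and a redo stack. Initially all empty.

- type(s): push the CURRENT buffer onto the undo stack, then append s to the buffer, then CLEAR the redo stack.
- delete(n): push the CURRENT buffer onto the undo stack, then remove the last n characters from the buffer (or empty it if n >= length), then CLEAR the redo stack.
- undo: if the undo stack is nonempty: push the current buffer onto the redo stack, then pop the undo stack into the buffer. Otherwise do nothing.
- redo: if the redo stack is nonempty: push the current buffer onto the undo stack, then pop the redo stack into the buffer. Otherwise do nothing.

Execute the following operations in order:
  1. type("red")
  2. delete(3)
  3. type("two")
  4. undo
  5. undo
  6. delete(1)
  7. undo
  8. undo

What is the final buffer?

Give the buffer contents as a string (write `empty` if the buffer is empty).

After op 1 (type): buf='red' undo_depth=1 redo_depth=0
After op 2 (delete): buf='(empty)' undo_depth=2 redo_depth=0
After op 3 (type): buf='two' undo_depth=3 redo_depth=0
After op 4 (undo): buf='(empty)' undo_depth=2 redo_depth=1
After op 5 (undo): buf='red' undo_depth=1 redo_depth=2
After op 6 (delete): buf='re' undo_depth=2 redo_depth=0
After op 7 (undo): buf='red' undo_depth=1 redo_depth=1
After op 8 (undo): buf='(empty)' undo_depth=0 redo_depth=2

Answer: empty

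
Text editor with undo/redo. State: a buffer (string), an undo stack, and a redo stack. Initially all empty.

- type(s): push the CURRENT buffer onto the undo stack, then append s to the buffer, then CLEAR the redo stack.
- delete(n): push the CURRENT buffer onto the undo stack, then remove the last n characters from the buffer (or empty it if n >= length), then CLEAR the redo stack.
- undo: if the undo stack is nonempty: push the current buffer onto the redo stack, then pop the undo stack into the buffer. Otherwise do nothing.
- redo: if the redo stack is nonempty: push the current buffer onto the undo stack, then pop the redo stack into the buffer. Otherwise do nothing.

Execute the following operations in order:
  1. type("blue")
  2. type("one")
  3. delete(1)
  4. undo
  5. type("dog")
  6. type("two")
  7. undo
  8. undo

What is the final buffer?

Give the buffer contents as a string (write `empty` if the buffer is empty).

Answer: blueone

Derivation:
After op 1 (type): buf='blue' undo_depth=1 redo_depth=0
After op 2 (type): buf='blueone' undo_depth=2 redo_depth=0
After op 3 (delete): buf='blueon' undo_depth=3 redo_depth=0
After op 4 (undo): buf='blueone' undo_depth=2 redo_depth=1
After op 5 (type): buf='blueonedog' undo_depth=3 redo_depth=0
After op 6 (type): buf='blueonedogtwo' undo_depth=4 redo_depth=0
After op 7 (undo): buf='blueonedog' undo_depth=3 redo_depth=1
After op 8 (undo): buf='blueone' undo_depth=2 redo_depth=2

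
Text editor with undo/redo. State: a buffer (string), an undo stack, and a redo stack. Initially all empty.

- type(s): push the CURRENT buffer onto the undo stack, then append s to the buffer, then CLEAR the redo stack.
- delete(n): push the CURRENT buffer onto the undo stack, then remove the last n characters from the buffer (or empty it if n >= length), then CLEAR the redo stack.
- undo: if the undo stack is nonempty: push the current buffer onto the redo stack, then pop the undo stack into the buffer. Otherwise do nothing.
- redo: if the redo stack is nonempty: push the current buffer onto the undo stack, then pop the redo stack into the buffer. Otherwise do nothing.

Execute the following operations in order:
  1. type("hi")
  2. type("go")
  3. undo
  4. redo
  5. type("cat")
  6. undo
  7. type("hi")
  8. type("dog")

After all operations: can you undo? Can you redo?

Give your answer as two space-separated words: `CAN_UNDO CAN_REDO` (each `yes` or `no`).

After op 1 (type): buf='hi' undo_depth=1 redo_depth=0
After op 2 (type): buf='higo' undo_depth=2 redo_depth=0
After op 3 (undo): buf='hi' undo_depth=1 redo_depth=1
After op 4 (redo): buf='higo' undo_depth=2 redo_depth=0
After op 5 (type): buf='higocat' undo_depth=3 redo_depth=0
After op 6 (undo): buf='higo' undo_depth=2 redo_depth=1
After op 7 (type): buf='higohi' undo_depth=3 redo_depth=0
After op 8 (type): buf='higohidog' undo_depth=4 redo_depth=0

Answer: yes no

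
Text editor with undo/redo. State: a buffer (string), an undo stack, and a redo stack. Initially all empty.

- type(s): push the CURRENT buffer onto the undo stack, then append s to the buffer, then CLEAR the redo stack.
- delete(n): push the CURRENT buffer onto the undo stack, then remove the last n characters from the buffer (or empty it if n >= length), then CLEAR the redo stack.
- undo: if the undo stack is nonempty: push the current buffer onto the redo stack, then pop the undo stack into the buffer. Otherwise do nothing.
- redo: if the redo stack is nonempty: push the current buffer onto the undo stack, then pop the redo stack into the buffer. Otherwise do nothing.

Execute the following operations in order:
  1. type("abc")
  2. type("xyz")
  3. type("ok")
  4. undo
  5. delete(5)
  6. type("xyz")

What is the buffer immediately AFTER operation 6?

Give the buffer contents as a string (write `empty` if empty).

After op 1 (type): buf='abc' undo_depth=1 redo_depth=0
After op 2 (type): buf='abcxyz' undo_depth=2 redo_depth=0
After op 3 (type): buf='abcxyzok' undo_depth=3 redo_depth=0
After op 4 (undo): buf='abcxyz' undo_depth=2 redo_depth=1
After op 5 (delete): buf='a' undo_depth=3 redo_depth=0
After op 6 (type): buf='axyz' undo_depth=4 redo_depth=0

Answer: axyz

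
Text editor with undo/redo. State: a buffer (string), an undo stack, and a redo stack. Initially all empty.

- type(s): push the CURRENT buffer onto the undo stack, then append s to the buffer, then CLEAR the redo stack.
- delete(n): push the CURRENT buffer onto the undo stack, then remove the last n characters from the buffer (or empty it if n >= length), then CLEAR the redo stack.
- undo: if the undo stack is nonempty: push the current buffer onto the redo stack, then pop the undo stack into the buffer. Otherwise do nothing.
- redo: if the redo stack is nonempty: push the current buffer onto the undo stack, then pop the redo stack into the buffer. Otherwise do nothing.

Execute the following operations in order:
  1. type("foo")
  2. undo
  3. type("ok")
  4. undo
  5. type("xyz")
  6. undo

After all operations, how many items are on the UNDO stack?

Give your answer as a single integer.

Answer: 0

Derivation:
After op 1 (type): buf='foo' undo_depth=1 redo_depth=0
After op 2 (undo): buf='(empty)' undo_depth=0 redo_depth=1
After op 3 (type): buf='ok' undo_depth=1 redo_depth=0
After op 4 (undo): buf='(empty)' undo_depth=0 redo_depth=1
After op 5 (type): buf='xyz' undo_depth=1 redo_depth=0
After op 6 (undo): buf='(empty)' undo_depth=0 redo_depth=1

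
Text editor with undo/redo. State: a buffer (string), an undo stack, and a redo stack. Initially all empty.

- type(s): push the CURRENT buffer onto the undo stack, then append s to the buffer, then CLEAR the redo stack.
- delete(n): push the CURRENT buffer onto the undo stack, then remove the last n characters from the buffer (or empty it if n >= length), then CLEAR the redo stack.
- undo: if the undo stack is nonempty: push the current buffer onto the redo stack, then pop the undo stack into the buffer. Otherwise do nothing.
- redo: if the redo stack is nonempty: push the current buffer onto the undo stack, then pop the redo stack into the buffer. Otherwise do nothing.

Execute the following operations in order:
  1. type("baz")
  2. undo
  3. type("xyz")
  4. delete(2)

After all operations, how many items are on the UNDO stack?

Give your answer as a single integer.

After op 1 (type): buf='baz' undo_depth=1 redo_depth=0
After op 2 (undo): buf='(empty)' undo_depth=0 redo_depth=1
After op 3 (type): buf='xyz' undo_depth=1 redo_depth=0
After op 4 (delete): buf='x' undo_depth=2 redo_depth=0

Answer: 2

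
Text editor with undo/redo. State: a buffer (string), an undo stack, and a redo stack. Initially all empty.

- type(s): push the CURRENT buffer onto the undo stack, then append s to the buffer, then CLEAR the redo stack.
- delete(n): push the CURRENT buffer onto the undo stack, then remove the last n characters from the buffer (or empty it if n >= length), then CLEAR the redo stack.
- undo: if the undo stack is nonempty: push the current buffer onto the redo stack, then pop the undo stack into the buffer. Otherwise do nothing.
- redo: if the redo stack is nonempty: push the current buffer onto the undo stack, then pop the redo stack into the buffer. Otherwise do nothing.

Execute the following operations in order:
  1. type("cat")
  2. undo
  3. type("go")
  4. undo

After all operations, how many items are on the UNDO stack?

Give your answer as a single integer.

After op 1 (type): buf='cat' undo_depth=1 redo_depth=0
After op 2 (undo): buf='(empty)' undo_depth=0 redo_depth=1
After op 3 (type): buf='go' undo_depth=1 redo_depth=0
After op 4 (undo): buf='(empty)' undo_depth=0 redo_depth=1

Answer: 0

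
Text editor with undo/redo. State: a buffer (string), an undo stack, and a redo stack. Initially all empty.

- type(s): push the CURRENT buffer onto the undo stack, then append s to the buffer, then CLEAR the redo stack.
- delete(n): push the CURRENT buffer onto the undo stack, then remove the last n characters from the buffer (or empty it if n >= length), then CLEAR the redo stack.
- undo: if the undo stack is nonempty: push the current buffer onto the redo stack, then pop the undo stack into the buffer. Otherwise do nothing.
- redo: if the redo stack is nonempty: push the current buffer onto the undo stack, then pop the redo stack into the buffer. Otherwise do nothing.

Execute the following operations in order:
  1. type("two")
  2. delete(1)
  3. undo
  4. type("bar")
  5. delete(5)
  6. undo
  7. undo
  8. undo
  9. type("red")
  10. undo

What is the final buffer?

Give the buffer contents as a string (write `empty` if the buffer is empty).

After op 1 (type): buf='two' undo_depth=1 redo_depth=0
After op 2 (delete): buf='tw' undo_depth=2 redo_depth=0
After op 3 (undo): buf='two' undo_depth=1 redo_depth=1
After op 4 (type): buf='twobar' undo_depth=2 redo_depth=0
After op 5 (delete): buf='t' undo_depth=3 redo_depth=0
After op 6 (undo): buf='twobar' undo_depth=2 redo_depth=1
After op 7 (undo): buf='two' undo_depth=1 redo_depth=2
After op 8 (undo): buf='(empty)' undo_depth=0 redo_depth=3
After op 9 (type): buf='red' undo_depth=1 redo_depth=0
After op 10 (undo): buf='(empty)' undo_depth=0 redo_depth=1

Answer: empty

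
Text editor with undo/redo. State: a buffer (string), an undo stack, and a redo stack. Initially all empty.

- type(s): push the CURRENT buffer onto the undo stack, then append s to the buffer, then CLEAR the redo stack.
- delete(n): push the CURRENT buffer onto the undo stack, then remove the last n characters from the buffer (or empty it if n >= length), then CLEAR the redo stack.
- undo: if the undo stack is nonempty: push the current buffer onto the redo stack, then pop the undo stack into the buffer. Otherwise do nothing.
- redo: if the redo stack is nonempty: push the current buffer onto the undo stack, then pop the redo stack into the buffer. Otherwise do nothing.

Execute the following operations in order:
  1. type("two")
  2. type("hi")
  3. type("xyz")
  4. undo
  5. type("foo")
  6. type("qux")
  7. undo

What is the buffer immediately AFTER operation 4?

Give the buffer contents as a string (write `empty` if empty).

Answer: twohi

Derivation:
After op 1 (type): buf='two' undo_depth=1 redo_depth=0
After op 2 (type): buf='twohi' undo_depth=2 redo_depth=0
After op 3 (type): buf='twohixyz' undo_depth=3 redo_depth=0
After op 4 (undo): buf='twohi' undo_depth=2 redo_depth=1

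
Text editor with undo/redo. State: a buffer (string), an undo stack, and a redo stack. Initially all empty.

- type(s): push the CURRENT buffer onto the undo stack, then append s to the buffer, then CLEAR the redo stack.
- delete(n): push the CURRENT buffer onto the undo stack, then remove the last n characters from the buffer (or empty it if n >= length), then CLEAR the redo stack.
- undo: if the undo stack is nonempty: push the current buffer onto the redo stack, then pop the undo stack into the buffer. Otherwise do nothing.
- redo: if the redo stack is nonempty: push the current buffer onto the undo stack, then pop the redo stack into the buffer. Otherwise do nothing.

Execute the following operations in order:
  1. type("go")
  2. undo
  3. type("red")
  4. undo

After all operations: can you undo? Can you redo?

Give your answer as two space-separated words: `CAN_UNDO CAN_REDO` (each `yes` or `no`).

After op 1 (type): buf='go' undo_depth=1 redo_depth=0
After op 2 (undo): buf='(empty)' undo_depth=0 redo_depth=1
After op 3 (type): buf='red' undo_depth=1 redo_depth=0
After op 4 (undo): buf='(empty)' undo_depth=0 redo_depth=1

Answer: no yes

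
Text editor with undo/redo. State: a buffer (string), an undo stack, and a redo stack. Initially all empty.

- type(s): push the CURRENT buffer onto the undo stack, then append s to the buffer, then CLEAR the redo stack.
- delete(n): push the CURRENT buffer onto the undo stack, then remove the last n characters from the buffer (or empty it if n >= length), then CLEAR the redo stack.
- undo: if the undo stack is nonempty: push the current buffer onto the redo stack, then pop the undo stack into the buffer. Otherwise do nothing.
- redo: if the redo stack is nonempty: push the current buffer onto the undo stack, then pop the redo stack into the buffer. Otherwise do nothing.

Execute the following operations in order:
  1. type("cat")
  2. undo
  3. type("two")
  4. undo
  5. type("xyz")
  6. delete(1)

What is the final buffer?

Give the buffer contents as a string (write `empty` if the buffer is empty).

After op 1 (type): buf='cat' undo_depth=1 redo_depth=0
After op 2 (undo): buf='(empty)' undo_depth=0 redo_depth=1
After op 3 (type): buf='two' undo_depth=1 redo_depth=0
After op 4 (undo): buf='(empty)' undo_depth=0 redo_depth=1
After op 5 (type): buf='xyz' undo_depth=1 redo_depth=0
After op 6 (delete): buf='xy' undo_depth=2 redo_depth=0

Answer: xy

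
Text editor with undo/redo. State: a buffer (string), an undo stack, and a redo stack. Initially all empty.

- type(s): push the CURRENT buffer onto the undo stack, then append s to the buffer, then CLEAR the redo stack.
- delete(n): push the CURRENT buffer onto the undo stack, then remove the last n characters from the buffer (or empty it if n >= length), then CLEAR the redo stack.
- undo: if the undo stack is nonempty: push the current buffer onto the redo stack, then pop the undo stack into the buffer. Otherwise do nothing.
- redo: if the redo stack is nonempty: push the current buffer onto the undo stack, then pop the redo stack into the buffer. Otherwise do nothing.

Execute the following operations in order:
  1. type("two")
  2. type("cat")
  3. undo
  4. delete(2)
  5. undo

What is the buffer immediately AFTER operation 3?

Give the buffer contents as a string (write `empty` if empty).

Answer: two

Derivation:
After op 1 (type): buf='two' undo_depth=1 redo_depth=0
After op 2 (type): buf='twocat' undo_depth=2 redo_depth=0
After op 3 (undo): buf='two' undo_depth=1 redo_depth=1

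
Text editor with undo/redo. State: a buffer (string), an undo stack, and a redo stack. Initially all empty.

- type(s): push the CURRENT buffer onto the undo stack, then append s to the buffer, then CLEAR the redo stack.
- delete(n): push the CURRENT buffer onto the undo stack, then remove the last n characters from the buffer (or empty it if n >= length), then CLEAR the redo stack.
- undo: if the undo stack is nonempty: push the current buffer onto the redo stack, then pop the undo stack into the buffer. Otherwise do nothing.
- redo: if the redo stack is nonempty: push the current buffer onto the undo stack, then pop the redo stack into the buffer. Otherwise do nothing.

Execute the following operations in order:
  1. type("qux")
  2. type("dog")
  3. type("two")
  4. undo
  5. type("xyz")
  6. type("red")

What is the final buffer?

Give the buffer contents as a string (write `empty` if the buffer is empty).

After op 1 (type): buf='qux' undo_depth=1 redo_depth=0
After op 2 (type): buf='quxdog' undo_depth=2 redo_depth=0
After op 3 (type): buf='quxdogtwo' undo_depth=3 redo_depth=0
After op 4 (undo): buf='quxdog' undo_depth=2 redo_depth=1
After op 5 (type): buf='quxdogxyz' undo_depth=3 redo_depth=0
After op 6 (type): buf='quxdogxyzred' undo_depth=4 redo_depth=0

Answer: quxdogxyzred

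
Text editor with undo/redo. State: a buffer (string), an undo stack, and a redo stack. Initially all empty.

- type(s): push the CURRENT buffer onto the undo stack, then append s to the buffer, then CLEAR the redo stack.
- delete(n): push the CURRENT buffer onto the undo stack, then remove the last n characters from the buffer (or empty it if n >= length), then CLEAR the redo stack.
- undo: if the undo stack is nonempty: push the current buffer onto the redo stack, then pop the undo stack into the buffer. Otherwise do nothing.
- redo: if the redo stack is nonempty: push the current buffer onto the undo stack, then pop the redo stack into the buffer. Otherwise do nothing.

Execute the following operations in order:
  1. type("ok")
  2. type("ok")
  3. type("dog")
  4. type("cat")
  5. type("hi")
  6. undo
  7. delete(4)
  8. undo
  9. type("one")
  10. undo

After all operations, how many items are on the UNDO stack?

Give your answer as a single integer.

Answer: 4

Derivation:
After op 1 (type): buf='ok' undo_depth=1 redo_depth=0
After op 2 (type): buf='okok' undo_depth=2 redo_depth=0
After op 3 (type): buf='okokdog' undo_depth=3 redo_depth=0
After op 4 (type): buf='okokdogcat' undo_depth=4 redo_depth=0
After op 5 (type): buf='okokdogcathi' undo_depth=5 redo_depth=0
After op 6 (undo): buf='okokdogcat' undo_depth=4 redo_depth=1
After op 7 (delete): buf='okokdo' undo_depth=5 redo_depth=0
After op 8 (undo): buf='okokdogcat' undo_depth=4 redo_depth=1
After op 9 (type): buf='okokdogcatone' undo_depth=5 redo_depth=0
After op 10 (undo): buf='okokdogcat' undo_depth=4 redo_depth=1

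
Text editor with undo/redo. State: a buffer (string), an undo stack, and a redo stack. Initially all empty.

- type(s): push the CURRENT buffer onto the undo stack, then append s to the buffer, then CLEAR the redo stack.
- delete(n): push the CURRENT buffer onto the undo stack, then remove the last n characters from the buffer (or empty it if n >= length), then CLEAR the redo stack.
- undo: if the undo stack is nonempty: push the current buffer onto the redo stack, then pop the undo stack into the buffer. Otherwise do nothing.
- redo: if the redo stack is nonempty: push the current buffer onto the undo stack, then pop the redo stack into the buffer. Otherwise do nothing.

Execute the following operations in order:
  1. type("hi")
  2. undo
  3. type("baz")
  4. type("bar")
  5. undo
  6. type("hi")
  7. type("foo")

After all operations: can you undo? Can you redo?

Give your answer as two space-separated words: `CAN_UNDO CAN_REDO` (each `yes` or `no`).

After op 1 (type): buf='hi' undo_depth=1 redo_depth=0
After op 2 (undo): buf='(empty)' undo_depth=0 redo_depth=1
After op 3 (type): buf='baz' undo_depth=1 redo_depth=0
After op 4 (type): buf='bazbar' undo_depth=2 redo_depth=0
After op 5 (undo): buf='baz' undo_depth=1 redo_depth=1
After op 6 (type): buf='bazhi' undo_depth=2 redo_depth=0
After op 7 (type): buf='bazhifoo' undo_depth=3 redo_depth=0

Answer: yes no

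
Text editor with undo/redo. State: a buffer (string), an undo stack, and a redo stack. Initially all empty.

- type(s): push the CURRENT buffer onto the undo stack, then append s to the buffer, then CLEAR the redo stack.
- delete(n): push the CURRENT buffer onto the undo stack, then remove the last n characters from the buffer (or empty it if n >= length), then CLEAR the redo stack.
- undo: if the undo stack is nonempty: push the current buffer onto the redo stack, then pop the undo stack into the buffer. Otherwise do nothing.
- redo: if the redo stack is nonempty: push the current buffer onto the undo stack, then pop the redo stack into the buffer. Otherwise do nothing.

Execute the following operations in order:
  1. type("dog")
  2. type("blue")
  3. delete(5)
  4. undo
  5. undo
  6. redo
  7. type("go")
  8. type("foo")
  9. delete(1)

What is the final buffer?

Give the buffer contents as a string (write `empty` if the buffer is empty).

After op 1 (type): buf='dog' undo_depth=1 redo_depth=0
After op 2 (type): buf='dogblue' undo_depth=2 redo_depth=0
After op 3 (delete): buf='do' undo_depth=3 redo_depth=0
After op 4 (undo): buf='dogblue' undo_depth=2 redo_depth=1
After op 5 (undo): buf='dog' undo_depth=1 redo_depth=2
After op 6 (redo): buf='dogblue' undo_depth=2 redo_depth=1
After op 7 (type): buf='dogbluego' undo_depth=3 redo_depth=0
After op 8 (type): buf='dogbluegofoo' undo_depth=4 redo_depth=0
After op 9 (delete): buf='dogbluegofo' undo_depth=5 redo_depth=0

Answer: dogbluegofo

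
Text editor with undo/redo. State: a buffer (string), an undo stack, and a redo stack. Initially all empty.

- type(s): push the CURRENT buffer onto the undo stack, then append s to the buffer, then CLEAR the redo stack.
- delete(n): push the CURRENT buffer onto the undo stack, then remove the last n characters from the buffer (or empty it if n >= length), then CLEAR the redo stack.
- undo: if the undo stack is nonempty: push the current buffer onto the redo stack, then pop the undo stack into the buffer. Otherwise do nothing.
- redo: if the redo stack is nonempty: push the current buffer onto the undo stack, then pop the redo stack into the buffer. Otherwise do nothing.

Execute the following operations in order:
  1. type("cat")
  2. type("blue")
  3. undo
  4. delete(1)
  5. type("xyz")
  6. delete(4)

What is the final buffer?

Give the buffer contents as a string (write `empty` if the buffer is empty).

Answer: c

Derivation:
After op 1 (type): buf='cat' undo_depth=1 redo_depth=0
After op 2 (type): buf='catblue' undo_depth=2 redo_depth=0
After op 3 (undo): buf='cat' undo_depth=1 redo_depth=1
After op 4 (delete): buf='ca' undo_depth=2 redo_depth=0
After op 5 (type): buf='caxyz' undo_depth=3 redo_depth=0
After op 6 (delete): buf='c' undo_depth=4 redo_depth=0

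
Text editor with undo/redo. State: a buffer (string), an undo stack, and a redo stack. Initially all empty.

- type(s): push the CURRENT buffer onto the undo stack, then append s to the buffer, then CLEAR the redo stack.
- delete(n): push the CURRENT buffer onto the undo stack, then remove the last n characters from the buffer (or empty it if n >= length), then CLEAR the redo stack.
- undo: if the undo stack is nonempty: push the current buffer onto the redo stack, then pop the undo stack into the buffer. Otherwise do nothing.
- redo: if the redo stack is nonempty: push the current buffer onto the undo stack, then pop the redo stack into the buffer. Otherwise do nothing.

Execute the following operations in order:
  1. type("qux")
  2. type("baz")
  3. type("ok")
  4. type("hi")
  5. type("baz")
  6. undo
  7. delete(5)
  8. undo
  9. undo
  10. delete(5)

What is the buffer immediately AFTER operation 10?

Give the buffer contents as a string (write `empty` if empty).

After op 1 (type): buf='qux' undo_depth=1 redo_depth=0
After op 2 (type): buf='quxbaz' undo_depth=2 redo_depth=0
After op 3 (type): buf='quxbazok' undo_depth=3 redo_depth=0
After op 4 (type): buf='quxbazokhi' undo_depth=4 redo_depth=0
After op 5 (type): buf='quxbazokhibaz' undo_depth=5 redo_depth=0
After op 6 (undo): buf='quxbazokhi' undo_depth=4 redo_depth=1
After op 7 (delete): buf='quxba' undo_depth=5 redo_depth=0
After op 8 (undo): buf='quxbazokhi' undo_depth=4 redo_depth=1
After op 9 (undo): buf='quxbazok' undo_depth=3 redo_depth=2
After op 10 (delete): buf='qux' undo_depth=4 redo_depth=0

Answer: qux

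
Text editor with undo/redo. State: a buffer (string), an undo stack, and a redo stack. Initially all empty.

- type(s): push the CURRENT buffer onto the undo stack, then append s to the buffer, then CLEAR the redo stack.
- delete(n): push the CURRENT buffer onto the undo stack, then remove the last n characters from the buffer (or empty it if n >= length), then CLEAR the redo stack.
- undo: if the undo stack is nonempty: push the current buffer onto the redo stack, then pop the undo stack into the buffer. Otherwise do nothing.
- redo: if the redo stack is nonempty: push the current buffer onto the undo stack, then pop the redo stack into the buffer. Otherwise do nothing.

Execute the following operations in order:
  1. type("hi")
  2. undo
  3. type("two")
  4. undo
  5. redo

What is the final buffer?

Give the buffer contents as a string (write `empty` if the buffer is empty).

Answer: two

Derivation:
After op 1 (type): buf='hi' undo_depth=1 redo_depth=0
After op 2 (undo): buf='(empty)' undo_depth=0 redo_depth=1
After op 3 (type): buf='two' undo_depth=1 redo_depth=0
After op 4 (undo): buf='(empty)' undo_depth=0 redo_depth=1
After op 5 (redo): buf='two' undo_depth=1 redo_depth=0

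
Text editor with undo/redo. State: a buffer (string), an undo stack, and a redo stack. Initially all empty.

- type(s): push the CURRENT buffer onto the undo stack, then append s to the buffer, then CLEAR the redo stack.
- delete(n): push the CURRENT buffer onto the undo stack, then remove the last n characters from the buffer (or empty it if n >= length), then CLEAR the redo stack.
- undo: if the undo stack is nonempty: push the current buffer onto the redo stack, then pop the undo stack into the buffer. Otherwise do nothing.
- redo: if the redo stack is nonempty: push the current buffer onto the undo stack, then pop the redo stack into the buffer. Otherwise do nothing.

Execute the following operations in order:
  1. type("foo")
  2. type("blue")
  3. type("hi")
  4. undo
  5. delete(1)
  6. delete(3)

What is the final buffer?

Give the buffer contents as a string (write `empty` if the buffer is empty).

Answer: foo

Derivation:
After op 1 (type): buf='foo' undo_depth=1 redo_depth=0
After op 2 (type): buf='fooblue' undo_depth=2 redo_depth=0
After op 3 (type): buf='foobluehi' undo_depth=3 redo_depth=0
After op 4 (undo): buf='fooblue' undo_depth=2 redo_depth=1
After op 5 (delete): buf='fooblu' undo_depth=3 redo_depth=0
After op 6 (delete): buf='foo' undo_depth=4 redo_depth=0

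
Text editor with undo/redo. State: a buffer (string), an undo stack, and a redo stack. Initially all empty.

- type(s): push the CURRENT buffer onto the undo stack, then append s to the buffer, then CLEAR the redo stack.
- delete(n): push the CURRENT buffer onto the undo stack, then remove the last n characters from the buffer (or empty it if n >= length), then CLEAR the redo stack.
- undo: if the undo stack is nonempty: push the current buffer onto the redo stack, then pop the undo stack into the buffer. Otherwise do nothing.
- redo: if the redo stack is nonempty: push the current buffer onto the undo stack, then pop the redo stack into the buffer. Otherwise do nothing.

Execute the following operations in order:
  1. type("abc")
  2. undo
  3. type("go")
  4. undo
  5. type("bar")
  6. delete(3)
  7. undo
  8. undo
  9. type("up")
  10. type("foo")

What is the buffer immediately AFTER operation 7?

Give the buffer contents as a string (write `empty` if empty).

Answer: bar

Derivation:
After op 1 (type): buf='abc' undo_depth=1 redo_depth=0
After op 2 (undo): buf='(empty)' undo_depth=0 redo_depth=1
After op 3 (type): buf='go' undo_depth=1 redo_depth=0
After op 4 (undo): buf='(empty)' undo_depth=0 redo_depth=1
After op 5 (type): buf='bar' undo_depth=1 redo_depth=0
After op 6 (delete): buf='(empty)' undo_depth=2 redo_depth=0
After op 7 (undo): buf='bar' undo_depth=1 redo_depth=1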